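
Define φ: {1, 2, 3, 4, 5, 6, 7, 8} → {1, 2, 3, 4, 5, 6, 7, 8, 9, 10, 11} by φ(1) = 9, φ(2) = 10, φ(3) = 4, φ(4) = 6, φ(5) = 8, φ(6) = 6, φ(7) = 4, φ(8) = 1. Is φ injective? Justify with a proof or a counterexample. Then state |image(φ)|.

φ(4) = 6 = φ(6) with 4 ≠ 6, so φ is not injective.
The image of φ is {1, 4, 6, 8, 9, 10}, which has 6 elements.

6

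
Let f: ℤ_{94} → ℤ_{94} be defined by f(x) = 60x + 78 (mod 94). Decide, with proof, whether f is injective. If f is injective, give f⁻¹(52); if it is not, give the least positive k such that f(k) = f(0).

47

By definition, f is injective when f(x_1) = f(x_2) forces x_1 = x_2.
We have gcd(60, 94) = 2 > 1. Taking x_1 = 0 and x_2 = 47: f(0) = 78 and f(47) = 60·47 + 78 = 2898 ≡ 78 (mod 94).
So f(0) = f(47) while 0 ≠ 47, so f is not injective.
Since f is not injective, we find the least positive k with f(k) = f(0): this means 60k ≡ 0 (mod 94), i.e. 94 ∣ 60k. Since gcd(60, 94) = 2, dividing through by 2 this holds exactly when 47 ∣ 30k, and as gcd(30, 47) = 1, exactly when 47 ∣ k.
The smallest positive such k is 47.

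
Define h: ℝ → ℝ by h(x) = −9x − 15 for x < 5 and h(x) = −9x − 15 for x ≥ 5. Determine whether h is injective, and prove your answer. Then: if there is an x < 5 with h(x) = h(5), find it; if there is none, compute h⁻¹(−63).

Both pieces are strictly decreasing (slopes −9 and −9), so each is injective on its own interval.
The left piece maps (−∞, 5) onto (−60, ∞); the right piece maps [5, ∞) onto (−∞, −60].
These images are disjoint, so no value is attained by both pieces. Thus h is injective.
Because the two images are disjoint, no x < 5 has h(x) = h(5), so we compute h⁻¹(−63): −63 lies in (−∞, −60], so solve −9x − 15 = −63: x = (−63 + 15)/(−9) = 16/3.

16/3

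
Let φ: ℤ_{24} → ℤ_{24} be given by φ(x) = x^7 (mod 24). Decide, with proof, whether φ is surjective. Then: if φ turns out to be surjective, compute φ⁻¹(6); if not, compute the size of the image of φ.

φ(0) = 0^7 = 0.
φ(6): Repeated squaring mod 24: 6^1 ≡ 6, 6^2 ≡ 6² = 36 ≡ 12, 6^4 ≡ 12² = 144 ≡ 0. Since 7 = 4 + 2 + 1, 6^7 ≡ 0·12·6: 0·12 = 0, then 0·6 = 0. So 6^7 ≡ 0 (mod 24).
So φ(0) = φ(6) = 0 while 0 ≠ 6, hence φ is not injective.
A non-injective map from the 24-element set ℤ_{24} to itself takes at most 23 distinct values, so it cannot be surjective. So φ is not surjective.
Since φ is not surjective, we determine |image(φ)|. Computing x^7 mod 24 for each x (by repeated squaring, reducing mod 24 at every step), the values φ(0), φ(1), …, φ(23) are: 0, 1, 8, 3, 16, 5, 0, 7, 8, 9, 16, 11, 0, 13, 8, 15, 16, 17, 0, 19, 8, 21, 16, 23.
The distinct values are {0, 1, 3, 5, 7, 8, 9, 11, 13, 15, 16, 17, 19, 21, 23}; there are 15 of them.

15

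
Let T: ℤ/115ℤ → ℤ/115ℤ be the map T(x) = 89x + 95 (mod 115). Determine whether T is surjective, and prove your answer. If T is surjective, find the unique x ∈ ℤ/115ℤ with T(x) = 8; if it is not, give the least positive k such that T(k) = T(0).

52

Since gcd(89, 115) = 1, 89 is invertible modulo 115. Euclid's algorithm: 115 = 1·89 + 26, 89 = 3·26 + 11, 26 = 2·11 + 4, 11 = 2·4 + 3, 4 = 1·3 + 1; back-substituting gives 1 = 84·89 − 65·115, so 89⁻¹ ≡ 84 (mod 115).
For any y ∈ ℤ/115ℤ, x = 84(y − 95) mod 115 satisfies T(x) = 89·84(y − 95) + 95 ≡ y (since 89·84 ≡ 1 mod 115). So every y has a preimage.
Hence T is surjective.
Since T is surjective, we find T⁻¹(8): we need 89x ≡ 8 − 95 ≡ 28 (mod 115). Using 89⁻¹ = 84: x ≡ 84·28 = 2352 = 20·115 + 52, so x = 52.
Check: T(52) = 89·52 + 95 = 4723 = 41·115 + 8 ≡ 8 (mod 115).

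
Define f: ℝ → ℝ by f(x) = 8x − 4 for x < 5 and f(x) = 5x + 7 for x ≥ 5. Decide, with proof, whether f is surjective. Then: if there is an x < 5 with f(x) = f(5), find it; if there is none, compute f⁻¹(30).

Both pieces are strictly increasing (slopes 8 and 5), so each is injective on its own interval.
The left piece maps (−∞, 5) onto (−∞, 36); the right piece maps [5, ∞) onto [32, ∞).
The union (−∞, 36) ∪ [32, ∞) covers ℝ, so f is surjective.
For the follow-up: the images overlap, so an x < 5 with f(x) = f(5) exists. f(5) = 32; solving 8x − 4 = 32 for x < 5 gives x = (32 + 4)/8 = 9/2.

9/2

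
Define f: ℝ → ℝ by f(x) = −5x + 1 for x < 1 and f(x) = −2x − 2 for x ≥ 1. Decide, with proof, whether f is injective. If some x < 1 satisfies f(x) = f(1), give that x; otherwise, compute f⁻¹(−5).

3/2

Both pieces are strictly decreasing (slopes −5 and −2), so each is injective on its own interval.
The left piece maps (−∞, 1) onto (−4, ∞); the right piece maps [1, ∞) onto (−∞, −4].
These images are disjoint, so no value is attained by both pieces. Therefore f is injective.
Because the two images are disjoint, no x < 1 has f(x) = f(1), so we compute f⁻¹(−5): −5 lies in (−∞, −4], so solve −2x − 2 = −5: x = (−5 + 2)/(−2) = 3/2.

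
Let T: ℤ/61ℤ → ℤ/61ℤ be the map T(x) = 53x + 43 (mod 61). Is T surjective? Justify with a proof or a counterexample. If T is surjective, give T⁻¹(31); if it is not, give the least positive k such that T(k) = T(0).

32

Since gcd(53, 61) = 1, 53 is invertible modulo 61. Euclid's algorithm: 61 = 1·53 + 8, 53 = 6·8 + 5, 8 = 1·5 + 3, 5 = 1·3 + 2, 3 = 1·2 + 1; back-substituting gives 1 = 38·53 − 33·61, so 53⁻¹ ≡ 38 (mod 61).
For any y ∈ ℤ/61ℤ, x = 38(y − 43) mod 61 satisfies T(x) = 53·38(y − 43) + 43 ≡ y (since 53·38 ≡ 1 mod 61). So every y has a preimage.
So T is surjective.
Since T is surjective, we compute T⁻¹(31): solve 53x + 43 ≡ 31 (mod 61), i.e. 53x ≡ 49 (mod 61).
Multiplying by 53⁻¹ = 38 gives x ≡ 38·49 = 1862 = 30·61 + 32 ≡ 32 (mod 61).
Check: T(32) = 53·32 + 43 = 1739 = 28·61 + 31 ≡ 31 (mod 61).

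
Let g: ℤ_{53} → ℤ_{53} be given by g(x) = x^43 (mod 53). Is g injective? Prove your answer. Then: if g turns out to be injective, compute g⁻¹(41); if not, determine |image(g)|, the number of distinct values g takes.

Since 53 is prime, the nonzero elements of ℤ_{53} form a cyclic group of order 52.
As gcd(43, 52) = 1, raising to the 43rd power is a bijection on this group: if u^43 ≡ v^43 then (uv^{−1})^43 = 1, and the only element of order dividing gcd(43, 52) = 1 is 1, so u = v.
With g(0) = 0 this makes g injective on all of ℤ_{53}, hence bijective (finite equal-size domain and codomain). In particular g is injective.
Since g is injective, we find the preimage of 41. The inverse of x ↦ x^43 on (ℤ_{53})^× is x ↦ x^23, because 43·23 = 989 = 19·52 + 1 ≡ 1 (mod 52) and x^{52} = 1 for x ≠ 0 (Fermat). So g⁻¹(41) = 41^23 mod 53.
Repeated squaring mod 53: 41^1 ≡ 41, 41^2 ≡ 41² = 1681 ≡ 38, 41^4 ≡ 38² = 1444 ≡ 13, 41^8 ≡ 13² = 169 ≡ 10, 41^16 ≡ 10² = 100 ≡ 47. Since 23 = 16 + 4 + 2 + 1, 41^23 ≡ 47·13·38·41: 47·13 = 611 ≡ 28, then 28·38 = 1064 ≡ 4, then 4·41 = 164 ≡ 5. So 41^23 ≡ 5 (mod 53).
Hence g⁻¹(41) = 5.

5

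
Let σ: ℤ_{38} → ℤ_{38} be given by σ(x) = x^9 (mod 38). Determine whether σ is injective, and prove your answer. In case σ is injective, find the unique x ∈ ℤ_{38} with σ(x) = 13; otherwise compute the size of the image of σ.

6

σ(1) = 1^9 = 1.
σ(5): Repeated squaring mod 38: 5^1 ≡ 5, 5^2 ≡ 5² = 25, 5^4 ≡ 25² = 625 ≡ 17, 5^8 ≡ 17² = 289 ≡ 23. Since 9 = 8 + 1, 5^9 ≡ 23·5: 23·5 = 115 ≡ 1. So 5^9 ≡ 1 (mod 38).
So σ(1) = σ(5) = 1 while 1 ≠ 5, so σ is not injective.
Since σ is not injective, we determine |image(σ)|. Computing x^9 mod 38 for each x (by repeated squaring, reducing mod 38 at every step), the values σ(0), σ(1), …, σ(37) are: 0, 1, 18, 37, 20, 1, 20, 1, 18, 1, 18, 1, 18, 37, 18, 37, 20, 1, 18, 19, 20, 37, 18, 1, 20, 1, 20, 37, 20, 37, 20, 37, 18, 37, 18, 1, 20, 37.
The distinct values are {0, 1, 18, 19, 20, 37}; there are 6 of them.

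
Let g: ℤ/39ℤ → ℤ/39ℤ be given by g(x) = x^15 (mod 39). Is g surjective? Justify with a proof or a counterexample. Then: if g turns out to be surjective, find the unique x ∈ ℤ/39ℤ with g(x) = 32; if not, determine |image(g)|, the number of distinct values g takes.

15

g(2): Repeated squaring mod 39: 2^1 ≡ 2, 2^2 ≡ 2² = 4, 2^4 ≡ 4² = 16, 2^8 ≡ 16² = 256 ≡ 22. Since 15 = 8 + 4 + 2 + 1, 2^15 ≡ 22·16·4·2: 22·16 = 352 ≡ 1, then 1·4 = 4, then 4·2 = 8. So 2^15 ≡ 8 (mod 39).
g(5): Repeated squaring mod 39: 5^1 ≡ 5, 5^2 ≡ 5² = 25, 5^4 ≡ 25² = 625 ≡ 1, 5^8 ≡ 1² = 1. Since 15 = 8 + 4 + 2 + 1, 5^15 ≡ 1·1·25·5: 1·1 = 1, then 1·25 = 25, then 25·5 = 125 ≡ 8. So 5^15 ≡ 8 (mod 39).
So g(2) = g(5) = 8 while 2 ≠ 5, hence g is not injective.
A non-injective map from the 39-element set ℤ/39ℤ to itself takes at most 38 distinct values, so it cannot be surjective. Hence g is not surjective.
Since g is not surjective, we determine |image(g)|. Computing x^15 mod 39 for each x (by repeated squaring, reducing mod 39 at every step), the values g(0), g(1), …, g(38) are: 0, 1, 8, 27, 25, 8, 21, 31, 5, 27, 25, 5, 12, 13, 14, 21, 1, 38, 21, 34, 5, 18, 1, 38, 18, 25, 26, 27, 34, 14, 12, 34, 8, 18, 31, 14, 12, 31, 38.
The distinct values are {0, 1, 5, 8, 12, 13, 14, 18, 21, 25, 26, 27, 31, 34, 38}; there are 15 of them.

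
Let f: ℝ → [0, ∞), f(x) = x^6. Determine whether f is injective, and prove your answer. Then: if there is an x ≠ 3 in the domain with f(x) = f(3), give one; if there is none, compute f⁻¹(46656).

-3

f(3) = 729 = (−3)^6 = f(−3) (since 6 is even), with 3 ≠ −3. So f is not injective.
For the follow-up, such an x exists: taking x = −3 ∈ ℝ gives f(−3) = 729 = f(3) with −3 ≠ 3.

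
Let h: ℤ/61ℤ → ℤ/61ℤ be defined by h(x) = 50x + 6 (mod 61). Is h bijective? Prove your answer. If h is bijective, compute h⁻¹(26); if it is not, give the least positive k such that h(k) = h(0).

37

Suppose h(a) = h(b) in ℤ/61ℤ. Then 50a + 6 ≡ 50b + 6 (mod 61), hence 50(a − b) ≡ 0 (mod 61).
Since gcd(50, 61) = 1, 50 is invertible modulo 61, thus a − b ≡ 0 (mod 61), i.e. a = b.
We now compute 50⁻¹ mod 61 explicitly. Euclid's algorithm: 61 = 1·50 + 11, 50 = 4·11 + 6, 11 = 1·6 + 5, 6 = 1·5 + 1; back-substituting gives 1 = 11·50 − 9·61, so 50⁻¹ ≡ 11 (mod 61).
Then y ↦ 11(y − 6) is a two-sided inverse to h, so every y ∈ ℤ/61ℤ has a preimage.
Therefore h is bijective.
Since h is bijective, we find h⁻¹(26): we need 50x ≡ 26 − 6 ≡ 20 (mod 61). Using 50⁻¹ = 11: x ≡ 11·20 = 220 = 3·61 + 37, so x = 37.
Check: h(37) = 50·37 + 6 = 1856 = 30·61 + 26 ≡ 26 (mod 61).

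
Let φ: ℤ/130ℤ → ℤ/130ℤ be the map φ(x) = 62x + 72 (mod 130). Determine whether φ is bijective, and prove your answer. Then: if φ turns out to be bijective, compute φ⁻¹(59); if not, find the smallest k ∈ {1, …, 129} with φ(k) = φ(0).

65

Recall: φ is injective if φ(x_1) = φ(x_2) implies x_1 = x_2.
We have gcd(62, 130) = 2 > 1. Taking x_1 = 0 and x_2 = 65: φ(0) = 72 and φ(65) = 62·65 + 72 = 4102 ≡ 72 (mod 130).
So φ(0) = φ(65) while 0 ≠ 65, hence φ is not injective, hence not bijective.
Since φ is not bijective, we find the least positive k with φ(k) = φ(0): this means 62k ≡ 0 (mod 130), i.e. 130 ∣ 62k. Since gcd(62, 130) = 2, dividing through by 2 this holds exactly when 65 ∣ 31k, and as gcd(31, 65) = 1, exactly when 65 ∣ k.
The smallest positive such k is 65.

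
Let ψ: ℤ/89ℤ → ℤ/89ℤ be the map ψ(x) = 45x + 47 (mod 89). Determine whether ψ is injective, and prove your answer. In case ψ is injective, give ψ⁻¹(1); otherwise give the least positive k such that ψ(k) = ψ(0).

By definition, injectivity means: for all s, t in the domain, ψ(s) = ψ(t) implies s = t.
Suppose ψ(s) = ψ(t) in ℤ/89ℤ. Then 45s + 47 ≡ 45t + 47 (mod 89), thus 45(s − t) ≡ 0 (mod 89).
Since gcd(45, 89) = 1, 45 is invertible modulo 89, so s − t ≡ 0 (mod 89), i.e. s = t.
So ψ is injective.
We now compute 45⁻¹ mod 89 explicitly. Euclid's algorithm: 89 = 1·45 + 44, 45 = 1·44 + 1; back-substituting gives 1 = 2·45 − 1·89, so 45⁻¹ ≡ 2 (mod 89).
Since ψ is injective, we find ψ⁻¹(1): we need 45x ≡ 1 − 47 ≡ 43 (mod 89). Using 45⁻¹ = 2: x ≡ 2·43 = 86, so x = 86.
Check: ψ(86) = 45·86 + 47 = 3917 = 44·89 + 1 ≡ 1 (mod 89).

86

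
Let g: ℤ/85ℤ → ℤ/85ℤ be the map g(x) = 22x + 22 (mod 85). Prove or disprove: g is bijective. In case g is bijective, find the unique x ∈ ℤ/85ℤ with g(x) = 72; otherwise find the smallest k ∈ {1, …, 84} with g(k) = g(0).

10

If g(a) = g(b), then 22a ≡ 22b (mod 85). Because gcd(22, 85) = 1, we may cancel 22 to get a ≡ b (mod 85).
We now compute 22⁻¹ mod 85 explicitly. Euclid's algorithm: 85 = 3·22 + 19, 22 = 1·19 + 3, 19 = 6·3 + 1; back-substituting gives 1 = 58·22 − 15·85, so 22⁻¹ ≡ 58 (mod 85).
For any y ∈ ℤ/85ℤ, x = 58(y − 22) mod 85 satisfies g(x) = 22·58(y − 22) + 22 ≡ y (since 22·58 ≡ 1 mod 85). So every y has a preimage.
Hence g is bijective.
Since g is bijective, we find g⁻¹(72): we need 22x ≡ 72 − 22 ≡ 50 (mod 85). Using 22⁻¹ = 58: x ≡ 58·50 = 2900 = 34·85 + 10, so x = 10.
Check: g(10) = 22·10 + 22 = 242 = 2·85 + 72 ≡ 72 (mod 85).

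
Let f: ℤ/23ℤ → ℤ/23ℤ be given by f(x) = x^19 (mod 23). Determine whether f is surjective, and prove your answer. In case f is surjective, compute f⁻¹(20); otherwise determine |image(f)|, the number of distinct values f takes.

21

Since 23 is prime, the nonzero elements of ℤ/23ℤ form a cyclic group of order 22.
As gcd(19, 22) = 1, raising to the 19th power is a bijection on this group: if x_1^19 ≡ x_2^19 then (x_1x_2^{−1})^19 = 1, and the only element of order dividing gcd(19, 22) = 1 is 1, so x_1 = x_2.
With f(0) = 0 this makes f injective on all of ℤ/23ℤ, hence bijective (finite equal-size domain and codomain). In particular f is surjective.
Since f is surjective, we find the preimage of 20. The inverse of x ↦ x^19 on (ℤ/23ℤ)^× is x ↦ x^7, because 19·7 = 133 = 6·22 + 1 ≡ 1 (mod 22) and x^{22} = 1 for x ≠ 0 (Fermat). So f⁻¹(20) = 20^7 mod 23.
Repeated squaring mod 23: 20^1 ≡ 20, 20^2 ≡ 20² = 400 ≡ 9, 20^4 ≡ 9² = 81 ≡ 12. Since 7 = 4 + 2 + 1, 20^7 ≡ 12·9·20: 12·9 = 108 ≡ 16, then 16·20 = 320 ≡ 21. So 20^7 ≡ 21 (mod 23).
Hence f⁻¹(20) = 21.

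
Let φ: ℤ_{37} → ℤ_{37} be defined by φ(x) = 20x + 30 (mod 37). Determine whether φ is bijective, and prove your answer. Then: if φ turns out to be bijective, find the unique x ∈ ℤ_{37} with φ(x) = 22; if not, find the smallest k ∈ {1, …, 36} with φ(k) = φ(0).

Suppose φ(u) = φ(v) in ℤ_{37}. Then 20u + 30 ≡ 20v + 30 (mod 37), hence 20(u − v) ≡ 0 (mod 37).
Since gcd(20, 37) = 1, 20 is invertible modulo 37, so u − v ≡ 0 (mod 37), i.e. u = v.
We now compute 20⁻¹ mod 37 explicitly. Euclid's algorithm: 37 = 1·20 + 17, 20 = 1·17 + 3, 17 = 5·3 + 2, 3 = 1·2 + 1; back-substituting gives 1 = 13·20 − 7·37, so 20⁻¹ ≡ 13 (mod 37).
Then y ↦ 13(y − 30) is a two-sided inverse to φ, so every y ∈ ℤ_{37} has a preimage.
Therefore φ is bijective.
Since φ is bijective, we compute φ⁻¹(22): solve 20x + 30 ≡ 22 (mod 37), i.e. 20x ≡ 29 (mod 37).
Multiplying by 20⁻¹ = 13 gives x ≡ 13·29 = 377 = 10·37 + 7 ≡ 7 (mod 37).
Check: φ(7) = 20·7 + 30 = 170 = 4·37 + 22 ≡ 22 (mod 37).

7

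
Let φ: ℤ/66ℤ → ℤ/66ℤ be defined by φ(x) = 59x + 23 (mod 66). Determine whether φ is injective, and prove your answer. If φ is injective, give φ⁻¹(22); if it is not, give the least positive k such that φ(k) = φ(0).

By definition, φ is injective when φ(s) = φ(t) forces s = t.
If φ(s) = φ(t), then 59s ≡ 59t (mod 66). Because gcd(59, 66) = 1, we may cancel 59 to get s ≡ t (mod 66).
Hence φ is injective.
We now compute 59⁻¹ mod 66 explicitly. Euclid's algorithm: 66 = 1·59 + 7, 59 = 8·7 + 3, 7 = 2·3 + 1; back-substituting gives 1 = 47·59 − 42·66, so 59⁻¹ ≡ 47 (mod 66).
Since φ is injective, we compute φ⁻¹(22): solve 59x + 23 ≡ 22 (mod 66), i.e. 59x ≡ 65 (mod 66).
Multiplying by 59⁻¹ = 47 gives x ≡ 47·65 = 3055 = 46·66 + 19 ≡ 19 (mod 66).
Check: φ(19) = 59·19 + 23 = 1144 = 17·66 + 22 ≡ 22 (mod 66).

19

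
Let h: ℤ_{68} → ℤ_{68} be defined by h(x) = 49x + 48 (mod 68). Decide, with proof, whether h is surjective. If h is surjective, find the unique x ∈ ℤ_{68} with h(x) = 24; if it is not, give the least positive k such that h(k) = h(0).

12

Since gcd(49, 68) = 1, 49 is invertible modulo 68. Euclid's algorithm: 68 = 1·49 + 19, 49 = 2·19 + 11, 19 = 1·11 + 8, 11 = 1·8 + 3, 8 = 2·3 + 2, 3 = 1·2 + 1; back-substituting gives 1 = 25·49 − 18·68, so 49⁻¹ ≡ 25 (mod 68).
For any y ∈ ℤ_{68}, x = 25(y − 48) mod 68 satisfies h(x) = 49·25(y − 48) + 48 ≡ y (since 49·25 ≡ 1 mod 68). So every y has a preimage.
So h is surjective.
Since h is surjective, we find h⁻¹(24): we need 49x ≡ 24 − 48 ≡ 44 (mod 68). Using 49⁻¹ = 25: x ≡ 25·44 = 1100 = 16·68 + 12, so x = 12.
Check: h(12) = 49·12 + 48 = 636 = 9·68 + 24 ≡ 24 (mod 68).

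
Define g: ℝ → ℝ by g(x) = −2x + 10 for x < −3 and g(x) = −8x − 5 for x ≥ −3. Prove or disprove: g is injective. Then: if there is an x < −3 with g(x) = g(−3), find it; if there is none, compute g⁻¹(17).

Both pieces are strictly decreasing (slopes −2 and −8), so each is injective on its own interval.
The left piece maps (−∞, −3) onto (16, ∞); the right piece maps [−3, ∞) onto (−∞, 19].
These images overlap. In particular g(−3) = 19 (right piece), and solving −2x + 10 = 19 on the left piece gives x = −9/2 < −3.
So g(−9/2) = g(−3) with −9/2 ≠ −3, and g is not injective. This x = −9/2 is the requested value below −3.

-9/2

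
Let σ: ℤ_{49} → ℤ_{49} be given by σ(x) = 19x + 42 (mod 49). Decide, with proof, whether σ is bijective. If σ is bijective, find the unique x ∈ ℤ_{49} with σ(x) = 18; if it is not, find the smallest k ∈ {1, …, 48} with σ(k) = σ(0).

Recall that σ is injective if σ(u) = σ(v) implies u = v.
If σ(u) = σ(v), then 19u ≡ 19v (mod 49). Because gcd(19, 49) = 1, we may cancel 19 to get u ≡ v (mod 49).
We now compute 19⁻¹ mod 49 explicitly. Euclid's algorithm: 49 = 2·19 + 11, 19 = 1·11 + 8, 11 = 1·8 + 3, 8 = 2·3 + 2, 3 = 1·2 + 1; back-substituting gives 1 = 31·19 − 12·49, so 19⁻¹ ≡ 31 (mod 49).
For any y ∈ ℤ_{49}, x = 31(y − 42) mod 49 satisfies σ(x) = 19·31(y − 42) + 42 ≡ y (since 19·31 ≡ 1 mod 49). So every y has a preimage.
Therefore σ is bijective.
Since σ is bijective, we find σ⁻¹(18): we need 19x ≡ 18 − 42 ≡ 25 (mod 49). Using 19⁻¹ = 31: x ≡ 31·25 = 775 = 15·49 + 40, so x = 40.
Check: σ(40) = 19·40 + 42 = 802 = 16·49 + 18 ≡ 18 (mod 49).

40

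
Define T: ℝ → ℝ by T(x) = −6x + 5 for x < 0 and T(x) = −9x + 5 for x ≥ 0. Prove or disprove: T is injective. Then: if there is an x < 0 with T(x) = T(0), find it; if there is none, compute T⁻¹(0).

5/9

Both pieces are strictly decreasing (slopes −6 and −9), so each is injective on its own interval.
The left piece maps (−∞, 0) onto (5, ∞); the right piece maps [0, ∞) onto (−∞, 5].
These images are disjoint, so no value is attained by both pieces. So T is injective.
Because the two images are disjoint, no x < 0 has T(x) = T(0), so we compute T⁻¹(0): 0 lies in (−∞, 5], so solve −9x + 5 = 0: x = (0 − 5)/(−9) = 5/9.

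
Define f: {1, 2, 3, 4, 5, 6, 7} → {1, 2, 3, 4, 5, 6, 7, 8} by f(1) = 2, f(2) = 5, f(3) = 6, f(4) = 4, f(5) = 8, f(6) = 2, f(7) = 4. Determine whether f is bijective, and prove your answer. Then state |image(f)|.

f(1) = 2 = f(6) with 1 ≠ 6, so f is not injective, hence not bijective.
The image of f is {2, 4, 5, 6, 8}, which has 5 elements.

5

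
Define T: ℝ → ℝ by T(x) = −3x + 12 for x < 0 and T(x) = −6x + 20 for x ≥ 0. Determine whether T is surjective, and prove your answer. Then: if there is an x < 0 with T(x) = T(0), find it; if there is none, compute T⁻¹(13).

Both pieces are strictly decreasing (slopes −3 and −6), so each is injective on its own interval.
The left piece maps (−∞, 0) onto (12, ∞); the right piece maps [0, ∞) onto (−∞, 20].
The union (12, ∞) ∪ (−∞, 20] covers ℝ, so T is surjective.
For the follow-up: the images overlap, so an x < 0 with T(x) = T(0) exists. T(0) = 20; solving −3x + 12 = 20 for x < 0 gives x = (20 − 12)/(−3) = −8/3.

-8/3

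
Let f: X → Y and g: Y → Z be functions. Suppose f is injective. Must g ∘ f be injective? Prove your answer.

No. Take X = Y = Z = {0, 1}, f = identity (injective), and g(x) = 0 for every x.
Then (g ∘ f)(0) = 0 = (g ∘ f)(1) with 0 ≠ 1, so g ∘ f is not injective.

not injective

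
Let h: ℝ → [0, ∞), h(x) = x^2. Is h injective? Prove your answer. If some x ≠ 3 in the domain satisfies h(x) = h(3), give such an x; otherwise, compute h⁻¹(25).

h(3) = 9 = (−3)^2 = h(−3) (since 2 is even), with 3 ≠ −3. So h is not injective.
For the follow-up, such an x exists: taking x = −3 ∈ ℝ gives h(−3) = 9 = h(3) with −3 ≠ 3.

-3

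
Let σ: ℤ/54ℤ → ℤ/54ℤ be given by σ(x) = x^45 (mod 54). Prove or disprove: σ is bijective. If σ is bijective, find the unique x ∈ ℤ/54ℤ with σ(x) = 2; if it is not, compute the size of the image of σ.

σ(0) = 0^45 = 0.
σ(6): Repeated squaring mod 54: 6^1 ≡ 6, 6^2 ≡ 6² = 36, 6^4 ≡ 36² = 1296 ≡ 0, 6^8 ≡ 0² = 0, 6^16 ≡ 0² = 0, 6^32 ≡ 0² = 0. Since 45 = 32 + 8 + 4 + 1, 6^45 ≡ 0·0·0·6: 0·0 = 0, then 0·0 = 0, then 0·6 = 0. So 6^45 ≡ 0 (mod 54).
So σ(0) = σ(6) = 0 while 0 ≠ 6, therefore σ is not injective, hence not bijective.
Since σ is not bijective, we determine |image(σ)|. Computing x^45 mod 54 for each x (by repeated squaring, reducing mod 54 at every step), the values σ(0), σ(1), …, σ(53) are: 0, 1, 26, 27, 28, 53, 0, 1, 26, 27, 28, 53, 0, 1, 26, 27, 28, 53, 0, 1, 26, 27, 28, 53, 0, 1, 26, 27, 28, 53, 0, 1, 26, 27, 28, 53, 0, 1, 26, 27, 28, 53, 0, 1, 26, 27, 28, 53, 0, 1, 26, 27, 28, 53.
The distinct values are {0, 1, 26, 27, 28, 53}; there are 6 of them.

6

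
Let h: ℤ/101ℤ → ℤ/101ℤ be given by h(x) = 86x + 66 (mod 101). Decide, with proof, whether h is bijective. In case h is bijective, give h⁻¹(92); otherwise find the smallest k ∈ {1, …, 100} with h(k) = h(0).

5

Suppose h(s) = h(t) in ℤ/101ℤ. Then 86s + 66 ≡ 86t + 66 (mod 101), hence 86(s − t) ≡ 0 (mod 101).
Since gcd(86, 101) = 1, 86 is invertible modulo 101, therefore s − t ≡ 0 (mod 101), i.e. s = t.
We now compute 86⁻¹ mod 101 explicitly. Euclid's algorithm: 101 = 1·86 + 15, 86 = 5·15 + 11, 15 = 1·11 + 4, 11 = 2·4 + 3, 4 = 1·3 + 1; back-substituting gives 1 = 74·86 − 63·101, so 86⁻¹ ≡ 74 (mod 101).
For any y ∈ ℤ/101ℤ, x = 74(y − 66) mod 101 satisfies h(x) = 86·74(y − 66) + 66 ≡ y (since 86·74 ≡ 1 mod 101). So every y has a preimage.
Hence h is bijective.
Since h is bijective, we compute h⁻¹(92): solve 86x + 66 ≡ 92 (mod 101), i.e. 86x ≡ 26 (mod 101).
Multiplying by 86⁻¹ = 74 gives x ≡ 74·26 = 1924 = 19·101 + 5 ≡ 5 (mod 101).
Check: h(5) = 86·5 + 66 = 496 = 4·101 + 92 ≡ 92 (mod 101).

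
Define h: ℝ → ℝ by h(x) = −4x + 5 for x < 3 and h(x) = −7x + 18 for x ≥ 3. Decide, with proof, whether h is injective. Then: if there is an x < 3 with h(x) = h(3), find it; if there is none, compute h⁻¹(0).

2

Both pieces are strictly decreasing (slopes −4 and −7), so each is injective on its own interval.
The left piece maps (−∞, 3) onto (−7, ∞); the right piece maps [3, ∞) onto (−∞, −3].
These images overlap. In particular h(3) = −3 (right piece), and solving −4x + 5 = −3 on the left piece gives x = 2 < 3.
So h(2) = h(3) with 2 ≠ 3, and h is not injective. This x = 2 is the requested value below 3.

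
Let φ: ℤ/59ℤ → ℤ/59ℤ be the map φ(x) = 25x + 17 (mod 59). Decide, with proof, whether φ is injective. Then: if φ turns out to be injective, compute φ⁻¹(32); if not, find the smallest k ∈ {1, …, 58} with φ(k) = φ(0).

36

Suppose φ(a) = φ(b) in ℤ/59ℤ. Then 25a + 17 ≡ 25b + 17 (mod 59), thus 25(a − b) ≡ 0 (mod 59).
Since gcd(25, 59) = 1, 25 is invertible modulo 59, thus a − b ≡ 0 (mod 59), i.e. a = b.
Therefore φ is injective.
We now compute 25⁻¹ mod 59 explicitly. Euclid's algorithm: 59 = 2·25 + 9, 25 = 2·9 + 7, 9 = 1·7 + 2, 7 = 3·2 + 1; back-substituting gives 1 = 26·25 − 11·59, so 25⁻¹ ≡ 26 (mod 59).
Since φ is injective, we find φ⁻¹(32): we need 25x ≡ 32 − 17 ≡ 15 (mod 59). Using 25⁻¹ = 26: x ≡ 26·15 = 390 = 6·59 + 36, so x = 36.
Check: φ(36) = 25·36 + 17 = 917 = 15·59 + 32 ≡ 32 (mod 59).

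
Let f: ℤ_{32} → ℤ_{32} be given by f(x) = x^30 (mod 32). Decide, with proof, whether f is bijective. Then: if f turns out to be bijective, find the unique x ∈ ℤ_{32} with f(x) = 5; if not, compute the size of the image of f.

5

f(0) = 0^30 = 0.
f(2): Repeated squaring mod 32: 2^1 ≡ 2, 2^2 ≡ 2² = 4, 2^4 ≡ 4² = 16, 2^8 ≡ 16² = 256 ≡ 0, 2^16 ≡ 0² = 0. Since 30 = 16 + 8 + 4 + 2, 2^30 ≡ 0·0·16·4: 0·0 = 0, then 0·16 = 0, then 0·4 = 0. So 2^30 ≡ 0 (mod 32).
So f(0) = f(2) = 0 while 0 ≠ 2, therefore f is not injective, hence not bijective.
Since f is not bijective, we determine |image(f)|. Computing x^30 mod 32 for each x (by repeated squaring, reducing mod 32 at every step), the values f(0), f(1), …, f(31) are: 0, 1, 0, 25, 0, 9, 0, 17, 0, 17, 0, 9, 0, 25, 0, 1, 0, 1, 0, 25, 0, 9, 0, 17, 0, 17, 0, 9, 0, 25, 0, 1.
The distinct values are {0, 1, 9, 17, 25}; there are 5 of them.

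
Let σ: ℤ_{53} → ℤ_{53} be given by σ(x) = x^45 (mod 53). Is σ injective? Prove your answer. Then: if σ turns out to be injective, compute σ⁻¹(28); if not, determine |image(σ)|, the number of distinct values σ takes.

Since 53 is prime, the nonzero elements of ℤ_{53} form a cyclic group of order 52.
As gcd(45, 52) = 1, raising to the 45th power is a bijection on this group: if s^45 ≡ t^45 then (st^{−1})^45 = 1, and the only element of order dividing gcd(45, 52) = 1 is 1, so s = t.
With σ(0) = 0 this makes σ injective on all of ℤ_{53}, hence bijective (finite equal-size domain and codomain). In particular σ is injective.
Since σ is injective, we find the preimage of 28. The inverse of x ↦ x^45 on (ℤ_{53})^× is x ↦ x^37, because 45·37 = 1665 = 32·52 + 1 ≡ 1 (mod 52) and x^{52} = 1 for x ≠ 0 (Fermat). So σ⁻¹(28) = 28^37 mod 53.
Repeated squaring mod 53: 28^1 ≡ 28, 28^2 ≡ 28² = 784 ≡ 42, 28^4 ≡ 42² = 1764 ≡ 15, 28^8 ≡ 15² = 225 ≡ 13, 28^16 ≡ 13² = 169 ≡ 10, 28^32 ≡ 10² = 100 ≡ 47. Since 37 = 32 + 4 + 1, 28^37 ≡ 47·15·28: 47·15 = 705 ≡ 16, then 16·28 = 448 ≡ 24. So 28^37 ≡ 24 (mod 53).
Hence σ⁻¹(28) = 24.

24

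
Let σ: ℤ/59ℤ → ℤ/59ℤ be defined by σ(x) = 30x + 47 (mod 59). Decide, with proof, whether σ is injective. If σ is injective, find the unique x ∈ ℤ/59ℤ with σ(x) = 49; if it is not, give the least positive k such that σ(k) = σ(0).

4

Recall that injectivity means: for all a, b in the domain, σ(a) = σ(b) implies a = b.
Suppose σ(a) = σ(b) in ℤ/59ℤ. Then 30a + 47 ≡ 30b + 47 (mod 59), so 30(a − b) ≡ 0 (mod 59).
Since gcd(30, 59) = 1, 30 is invertible modulo 59, hence a − b ≡ 0 (mod 59), i.e. a = b.
Hence σ is injective.
We now compute 30⁻¹ mod 59 explicitly. Euclid's algorithm: 59 = 1·30 + 29, 30 = 1·29 + 1; back-substituting gives 1 = 2·30 − 1·59, so 30⁻¹ ≡ 2 (mod 59).
Since σ is injective, we find σ⁻¹(49): we need 30x ≡ 49 − 47 ≡ 2 (mod 59). Using 30⁻¹ = 2: x ≡ 2·2 = 4, so x = 4.
Check: σ(4) = 30·4 + 47 = 167 = 2·59 + 49 ≡ 49 (mod 59).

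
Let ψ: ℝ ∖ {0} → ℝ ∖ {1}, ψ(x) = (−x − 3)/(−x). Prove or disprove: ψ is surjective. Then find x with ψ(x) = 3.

3/2

For any y ≠ 1, solving y(−x) = −x − 3 for x gives a well-defined x ≠ 0. So ψ is surjective.
Solving ψ(x) = 3: cross-multiplying gives −x − 3 = 3(−x), which rearranges to 2x = 3, so x = 3/2.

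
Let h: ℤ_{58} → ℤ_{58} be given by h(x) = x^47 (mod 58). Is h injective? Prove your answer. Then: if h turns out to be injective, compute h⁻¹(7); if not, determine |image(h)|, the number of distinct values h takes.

53

Computing x^47 mod 58 for each x (by repeated squaring, reducing mod 58 at every step), the values h(0), h(1), …, h(57) are: 0, 1, 26, 47, 38, 51, 4, 45, 2, 5, 50, 15, 46, 35, 10, 19, 52, 41, 14, 37, 24, 27, 42, 25, 36, 49, 40, 3, 28, 29, 30, 55, 18, 9, 22, 33, 16, 31, 34, 21, 44, 17, 6, 39, 48, 23, 12, 43, 8, 53, 56, 13, 54, 7, 20, 11, 32, 57.
Every element of ℤ_{58} appears exactly once in this list, so h is a bijection, and in particular injective.
Since h is injective, we read off the preimage of 7 from the same table: h(53) = 7, so h⁻¹(7) = 53.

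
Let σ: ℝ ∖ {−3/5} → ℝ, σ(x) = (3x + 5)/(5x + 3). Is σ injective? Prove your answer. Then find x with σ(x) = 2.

Suppose σ(s) = σ(t). Cross-multiplying: (3s + 5)(5t + 3) = (3t + 5)(5s + 3).
Expanding both sides and cancelling the symmetric terms leaves −16·(s − t) = 0. Since −16 ≠ 0, s = t. Hence σ is injective.
Solving σ(x) = 2: cross-multiplying gives 3x + 5 = 2(5x + 3), which rearranges to −7x = 1, so x = −1/7.

-1/7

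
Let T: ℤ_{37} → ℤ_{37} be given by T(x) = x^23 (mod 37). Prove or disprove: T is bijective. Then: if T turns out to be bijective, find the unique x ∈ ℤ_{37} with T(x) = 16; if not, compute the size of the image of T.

34

Since 37 is prime, the nonzero elements of ℤ_{37} form a cyclic group of order 36.
As gcd(23, 36) = 1, raising to the 23rd power is a bijection on this group: if x_1^23 ≡ x_2^23 then (x_1x_2^{−1})^23 = 1, and the only element of order dividing gcd(23, 36) = 1 is 1, so x_1 = x_2.
With T(0) = 0 this makes T injective on all of ℤ_{37}, hence bijective (finite equal-size domain and codomain). In particular T is bijective.
Since T is bijective, we find the preimage of 16. The inverse of x ↦ x^23 on (ℤ_{37})^× is x ↦ x^11, because 23·11 = 253 = 7·36 + 1 ≡ 1 (mod 36) and x^{36} = 1 for x ≠ 0 (Fermat). So T⁻¹(16) = 16^11 mod 37.
Repeated squaring mod 37: 16^1 ≡ 16, 16^2 ≡ 16² = 256 ≡ 34, 16^4 ≡ 34² = 1156 ≡ 9, 16^8 ≡ 9² = 81 ≡ 7. Since 11 = 8 + 2 + 1, 16^11 ≡ 7·34·16: 7·34 = 238 ≡ 16, then 16·16 = 256 ≡ 34. So 16^11 ≡ 34 (mod 37).
Hence T⁻¹(16) = 34.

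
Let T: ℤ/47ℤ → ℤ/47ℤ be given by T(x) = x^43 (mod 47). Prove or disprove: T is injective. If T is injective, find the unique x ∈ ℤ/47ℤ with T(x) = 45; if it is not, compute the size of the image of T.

Since 47 is prime, the nonzero elements of ℤ/47ℤ form a cyclic group of order 46.
As gcd(43, 46) = 1, raising to the 43rd power is a bijection on this group: if x_1^43 ≡ x_2^43 then (x_1x_2^{−1})^43 = 1, and the only element of order dividing gcd(43, 46) = 1 is 1, so x_1 = x_2.
With T(0) = 0 this makes T injective on all of ℤ/47ℤ, hence bijective (finite equal-size domain and codomain). In particular T is injective.
Since T is injective, we find the preimage of 45. The inverse of x ↦ x^43 on (ℤ/47ℤ)^× is x ↦ x^15, because 43·15 = 645 = 14·46 + 1 ≡ 1 (mod 46) and x^{46} = 1 for x ≠ 0 (Fermat). So T⁻¹(45) = 45^15 mod 47.
Repeated squaring mod 47: 45^1 ≡ 45, 45^2 ≡ 45² = 2025 ≡ 4, 45^4 ≡ 4² = 16, 45^8 ≡ 16² = 256 ≡ 21. Since 15 = 8 + 4 + 2 + 1, 45^15 ≡ 21·16·4·45: 21·16 = 336 ≡ 7, then 7·4 = 28, then 28·45 = 1260 ≡ 38. So 45^15 ≡ 38 (mod 47).
Hence T⁻¹(45) = 38.

38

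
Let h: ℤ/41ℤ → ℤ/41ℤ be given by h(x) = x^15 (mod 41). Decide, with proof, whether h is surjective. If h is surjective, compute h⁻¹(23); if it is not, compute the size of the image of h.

h(3): Repeated squaring mod 41: 3^1 ≡ 3, 3^2 ≡ 3² = 9, 3^4 ≡ 9² = 81 ≡ 40, 3^8 ≡ 40² = 1600 ≡ 1. Since 15 = 8 + 4 + 2 + 1, 3^15 ≡ 1·40·9·3: 1·40 = 40, then 40·9 = 360 ≡ 32, then 32·3 = 96 ≡ 14. So 3^15 ≡ 14 (mod 41).
h(7): Repeated squaring mod 41: 7^1 ≡ 7, 7^2 ≡ 7² = 49 ≡ 8, 7^4 ≡ 8² = 64 ≡ 23, 7^8 ≡ 23² = 529 ≡ 37. Since 15 = 8 + 4 + 2 + 1, 7^15 ≡ 37·23·8·7: 37·23 = 851 ≡ 31, then 31·8 = 248 ≡ 2, then 2·7 = 14. So 7^15 ≡ 14 (mod 41).
So h(3) = h(7) = 14 while 3 ≠ 7, so h is not injective.
A non-injective map from the 41-element set ℤ/41ℤ to itself takes at most 40 distinct values, so it cannot be surjective. So h is not surjective.
Since h is not surjective, we determine |image(h)|. Computing x^15 mod 41 for each x (by repeated squaring, reducing mod 41 at every step), the values h(0), h(1), …, h(40) are: 0, 1, 9, 14, 40, 32, 3, 14, 32, 32, 1, 27, 27, 14, 3, 38, 1, 3, 1, 3, 9, 32, 38, 40, 38, 40, 3, 38, 27, 14, 14, 40, 9, 9, 27, 38, 9, 1, 27, 32, 40.
The distinct values are {0, 1, 3, 9, 14, 27, 32, 38, 40}; there are 9 of them.

9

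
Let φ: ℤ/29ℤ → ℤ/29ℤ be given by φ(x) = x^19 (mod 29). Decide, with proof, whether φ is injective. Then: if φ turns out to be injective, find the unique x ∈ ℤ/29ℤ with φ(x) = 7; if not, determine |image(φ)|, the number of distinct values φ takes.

Since 29 is prime, the nonzero elements of ℤ/29ℤ form a cyclic group of order 28.
As gcd(19, 28) = 1, raising to the 19th power is a bijection on this group: if a^19 ≡ b^19 then (ab^{−1})^19 = 1, and the only element of order dividing gcd(19, 28) = 1 is 1, so a = b.
With φ(0) = 0 this makes φ injective on all of ℤ/29ℤ, hence bijective (finite equal-size domain and codomain). In particular φ is injective.
Since φ is injective, we find the preimage of 7. The inverse of x ↦ x^19 on (ℤ/29ℤ)^× is x ↦ x^3, because 19·3 = 57 = 2·28 + 1 ≡ 1 (mod 28) and x^{28} = 1 for x ≠ 0 (Fermat). So φ⁻¹(7) = 7^3 mod 29.
Repeated squaring mod 29: 7^1 ≡ 7, 7^2 ≡ 7² = 49 ≡ 20. Since 3 = 2 + 1, 7^3 ≡ 20·7: 20·7 = 140 ≡ 24. So 7^3 ≡ 24 (mod 29).
Hence φ⁻¹(7) = 24.

24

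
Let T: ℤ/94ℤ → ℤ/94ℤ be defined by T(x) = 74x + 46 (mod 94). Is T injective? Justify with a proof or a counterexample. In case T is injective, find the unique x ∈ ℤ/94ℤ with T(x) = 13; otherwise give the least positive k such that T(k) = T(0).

We have gcd(74, 94) = 2 > 1. Taking a = 0 and b = 47: T(0) = 46 and T(47) = 74·47 + 46 = 3524 ≡ 46 (mod 94).
So T(0) = T(47) while 0 ≠ 47, thus T is not injective.
Since T is not injective, we find the least positive k with T(k) = T(0): this means 74k ≡ 0 (mod 94), i.e. 94 ∣ 74k. Since gcd(74, 94) = 2, dividing through by 2 this holds exactly when 47 ∣ 37k, and as gcd(37, 47) = 1, exactly when 47 ∣ k.
The smallest positive such k is 47.

47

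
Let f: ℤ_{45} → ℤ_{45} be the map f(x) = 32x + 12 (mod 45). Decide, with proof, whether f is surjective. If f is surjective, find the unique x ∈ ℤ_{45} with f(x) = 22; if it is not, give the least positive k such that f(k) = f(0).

Since gcd(32, 45) = 1, 32 is invertible modulo 45. Euclid's algorithm: 45 = 1·32 + 13, 32 = 2·13 + 6, 13 = 2·6 + 1; back-substituting gives 1 = 38·32 − 27·45, so 32⁻¹ ≡ 38 (mod 45).
For any y ∈ ℤ_{45}, x = 38(y − 12) mod 45 satisfies f(x) = 32·38(y − 12) + 12 ≡ y (since 32·38 ≡ 1 mod 45). So every y has a preimage.
Therefore f is surjective.
Since f is surjective, we compute f⁻¹(22): solve 32x + 12 ≡ 22 (mod 45), i.e. 32x ≡ 10 (mod 45).
Multiplying by 32⁻¹ = 38 gives x ≡ 38·10 = 380 = 8·45 + 20 ≡ 20 (mod 45).
Check: f(20) = 32·20 + 12 = 652 = 14·45 + 22 ≡ 22 (mod 45).

20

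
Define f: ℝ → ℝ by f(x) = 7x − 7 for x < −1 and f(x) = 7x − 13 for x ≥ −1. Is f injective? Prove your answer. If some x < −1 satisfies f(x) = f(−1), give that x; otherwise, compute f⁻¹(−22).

-13/7

Both pieces are strictly increasing (slopes 7 and 7), so each is injective on its own interval.
The left piece maps (−∞, −1) onto (−∞, −14); the right piece maps [−1, ∞) onto [−20, ∞).
These images overlap. In particular f(−1) = −20 (right piece), and solving 7x − 7 = −20 on the left piece gives x = −13/7 < −1.
So f(−13/7) = f(−1) with −13/7 ≠ −1, and f is not injective. This x = −13/7 is the requested value below −1.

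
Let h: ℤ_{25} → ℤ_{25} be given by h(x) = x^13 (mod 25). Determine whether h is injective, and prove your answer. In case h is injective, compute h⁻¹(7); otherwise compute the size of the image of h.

h(0) = 0^13 = 0.
h(5): Repeated squaring mod 25: 5^1 ≡ 5, 5^2 ≡ 5² = 25 ≡ 0, 5^4 ≡ 0² = 0, 5^8 ≡ 0² = 0. Since 13 = 8 + 4 + 1, 5^13 ≡ 0·0·5: 0·0 = 0, then 0·5 = 0. So 5^13 ≡ 0 (mod 25).
So h(0) = h(5) = 0 while 0 ≠ 5, therefore h is not injective.
Since h is not injective, we determine |image(h)|. Computing x^13 mod 25 for each x (by repeated squaring, reducing mod 25 at every step), the values h(0), h(1), …, h(24) are: 0, 1, 17, 23, 14, 0, 16, 7, 13, 4, 0, 6, 22, 3, 19, 0, 21, 12, 18, 9, 0, 11, 2, 8, 24.
The distinct values are {0, 1, 2, 3, 4, 6, 7, 8, 9, 11, 12, 13, 14, 16, 17, 18, 19, 21, 22, 23, 24}; there are 21 of them.

21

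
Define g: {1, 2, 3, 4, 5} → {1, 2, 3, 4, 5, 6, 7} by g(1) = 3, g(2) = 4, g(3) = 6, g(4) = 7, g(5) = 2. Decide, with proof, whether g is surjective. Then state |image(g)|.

No element maps to 1, so g is not surjective.
The image of g is {2, 3, 4, 6, 7}, which has 5 elements.

5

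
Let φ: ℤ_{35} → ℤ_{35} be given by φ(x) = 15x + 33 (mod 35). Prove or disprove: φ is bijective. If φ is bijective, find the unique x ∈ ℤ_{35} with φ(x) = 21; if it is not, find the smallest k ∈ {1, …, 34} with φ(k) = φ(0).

7

Recall that injectivity means: for all u, v in the domain, φ(u) = φ(v) implies u = v.
We have gcd(15, 35) = 5 > 1. Taking u = 0 and v = 7: φ(0) = 33 and φ(7) = 15·7 + 33 = 138 ≡ 33 (mod 35).
So φ(0) = φ(7) while 0 ≠ 7, therefore φ is not injective, hence not bijective.
Since φ is not bijective, we find the least positive k with φ(k) = φ(0): this means 15k ≡ 0 (mod 35), i.e. 35 ∣ 15k. Since gcd(15, 35) = 5, dividing through by 5 this holds exactly when 7 ∣ 3k, and as gcd(3, 7) = 1, exactly when 7 ∣ k.
The smallest positive such k is 7.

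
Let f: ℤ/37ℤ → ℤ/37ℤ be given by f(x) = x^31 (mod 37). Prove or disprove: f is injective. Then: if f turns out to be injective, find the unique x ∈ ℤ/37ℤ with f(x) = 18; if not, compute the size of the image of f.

13

Since 37 is prime, the nonzero elements of ℤ/37ℤ form a cyclic group of order 36.
As gcd(31, 36) = 1, raising to the 31st power is a bijection on this group: if u^31 ≡ v^31 then (uv^{−1})^31 = 1, and the only element of order dividing gcd(31, 36) = 1 is 1, so u = v.
With f(0) = 0 this makes f injective on all of ℤ/37ℤ, hence bijective (finite equal-size domain and codomain). In particular f is injective.
Since f is injective, we find the preimage of 18. The inverse of x ↦ x^31 on (ℤ/37ℤ)^× is x ↦ x^7, because 31·7 = 217 = 6·36 + 1 ≡ 1 (mod 36) and x^{36} = 1 for x ≠ 0 (Fermat). So f⁻¹(18) = 18^7 mod 37.
Repeated squaring mod 37: 18^1 ≡ 18, 18^2 ≡ 18² = 324 ≡ 28, 18^4 ≡ 28² = 784 ≡ 7. Since 7 = 4 + 2 + 1, 18^7 ≡ 7·28·18: 7·28 = 196 ≡ 11, then 11·18 = 198 ≡ 13. So 18^7 ≡ 13 (mod 37).
Hence f⁻¹(18) = 13.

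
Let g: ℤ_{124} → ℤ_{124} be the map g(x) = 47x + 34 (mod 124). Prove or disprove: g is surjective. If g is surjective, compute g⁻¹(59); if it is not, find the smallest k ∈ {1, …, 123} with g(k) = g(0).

19

Since gcd(47, 124) = 1, 47 is invertible modulo 124. Euclid's algorithm: 124 = 2·47 + 30, 47 = 1·30 + 17, 30 = 1·17 + 13, 17 = 1·13 + 4, 13 = 3·4 + 1; back-substituting gives 1 = 95·47 − 36·124, so 47⁻¹ ≡ 95 (mod 124).
Then y ↦ 95(y − 34) is a two-sided inverse to g, so every y ∈ ℤ_{124} has a preimage.
Thus g is surjective.
Since g is surjective, we find g⁻¹(59): we need 47x ≡ 59 − 34 ≡ 25 (mod 124). Using 47⁻¹ = 95: x ≡ 95·25 = 2375 = 19·124 + 19, so x = 19.
Check: g(19) = 47·19 + 34 = 927 = 7·124 + 59 ≡ 59 (mod 124).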